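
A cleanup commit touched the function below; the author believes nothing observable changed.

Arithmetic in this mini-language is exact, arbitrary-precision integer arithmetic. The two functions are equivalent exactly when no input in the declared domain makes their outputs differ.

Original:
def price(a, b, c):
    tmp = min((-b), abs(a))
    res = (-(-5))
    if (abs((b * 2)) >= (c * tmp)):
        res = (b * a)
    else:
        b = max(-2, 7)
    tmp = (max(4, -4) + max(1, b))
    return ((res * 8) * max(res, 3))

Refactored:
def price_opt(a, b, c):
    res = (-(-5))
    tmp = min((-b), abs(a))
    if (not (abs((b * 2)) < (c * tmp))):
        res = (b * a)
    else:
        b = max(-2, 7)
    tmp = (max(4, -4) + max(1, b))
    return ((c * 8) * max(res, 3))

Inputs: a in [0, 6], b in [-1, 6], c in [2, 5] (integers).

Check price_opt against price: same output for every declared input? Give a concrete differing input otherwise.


Run the pair on a=0, b=-1, c=2.
price: tmp becomes 0; next res becomes 5; next (abs((b * 2)) >= (c * tmp)) evaluates to true; next res becomes 0; next tmp becomes 5; next final value 0
price_opt: res becomes 5; next tmp becomes 0; next (not (abs((b * 2)) < (c * tmp))) evaluates to true; next res becomes 0; next tmp becomes 5; next final value 48
0 vs 48 — the two versions disagree here.
verdict: not equivalent; witness: a=0, b=-1, c=2


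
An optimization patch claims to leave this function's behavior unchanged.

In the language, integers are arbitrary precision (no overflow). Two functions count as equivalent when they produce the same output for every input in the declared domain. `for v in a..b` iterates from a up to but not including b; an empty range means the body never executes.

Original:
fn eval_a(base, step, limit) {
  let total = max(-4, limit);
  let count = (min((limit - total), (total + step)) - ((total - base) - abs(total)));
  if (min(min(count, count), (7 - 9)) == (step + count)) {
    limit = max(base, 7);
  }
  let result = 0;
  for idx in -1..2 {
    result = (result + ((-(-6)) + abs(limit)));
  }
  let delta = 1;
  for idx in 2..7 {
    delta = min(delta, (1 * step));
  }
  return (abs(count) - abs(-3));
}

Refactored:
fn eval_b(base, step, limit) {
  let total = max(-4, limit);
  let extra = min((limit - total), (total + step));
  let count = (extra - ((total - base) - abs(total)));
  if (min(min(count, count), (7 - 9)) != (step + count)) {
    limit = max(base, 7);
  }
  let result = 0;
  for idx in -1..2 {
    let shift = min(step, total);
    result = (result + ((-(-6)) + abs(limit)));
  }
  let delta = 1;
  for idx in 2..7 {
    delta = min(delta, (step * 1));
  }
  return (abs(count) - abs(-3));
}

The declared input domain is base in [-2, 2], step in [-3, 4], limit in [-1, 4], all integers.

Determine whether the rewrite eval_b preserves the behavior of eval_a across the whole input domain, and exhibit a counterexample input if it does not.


Equivalent. Although `(min(min(count, count), (7 - 9)) == (step + count))` became `(min(min(count, count), (7 - 9)) != (step + count))`, no input in the stated domain can expose it.
An exhaustive pass over the 240 declared inputs shows identical outputs.
Spot check at base=-2, step=0, limit=-1 — eval_a: total=-1, then count=-1, then (min(min(count, count), (7 - 9)) == (step + count)) is false, then result=0, then (idx=-1), then result=7, then (idx=0), then result=14, then (idx=1), then result=21, then delta=1, then (idx=2), then delta=0, then (idx=3), then delta=0, then (idx=4), then delta=0, then (idx=5), then delta=0, then (idx=6), then delta=0, then returns -2. eval_b: total=-1, then extra=-1, then count=-1, then (min(min(count, count), (7 - 9)) != (step + count)) is true, then limit=7, then result=0, then (idx=-1), then shift=-1, then result=13, then (idx=0), then shift=-1, then result=26, then (idx=1), then shift=-1, then result=39, then delta=1, then (idx=2), then delta=0, then (idx=3), then delta=0, then (idx=4), then delta=0, then (idx=5), then delta=0, then (idx=6), then delta=0, then returns -2. Both give -2.
verdict: equivalent


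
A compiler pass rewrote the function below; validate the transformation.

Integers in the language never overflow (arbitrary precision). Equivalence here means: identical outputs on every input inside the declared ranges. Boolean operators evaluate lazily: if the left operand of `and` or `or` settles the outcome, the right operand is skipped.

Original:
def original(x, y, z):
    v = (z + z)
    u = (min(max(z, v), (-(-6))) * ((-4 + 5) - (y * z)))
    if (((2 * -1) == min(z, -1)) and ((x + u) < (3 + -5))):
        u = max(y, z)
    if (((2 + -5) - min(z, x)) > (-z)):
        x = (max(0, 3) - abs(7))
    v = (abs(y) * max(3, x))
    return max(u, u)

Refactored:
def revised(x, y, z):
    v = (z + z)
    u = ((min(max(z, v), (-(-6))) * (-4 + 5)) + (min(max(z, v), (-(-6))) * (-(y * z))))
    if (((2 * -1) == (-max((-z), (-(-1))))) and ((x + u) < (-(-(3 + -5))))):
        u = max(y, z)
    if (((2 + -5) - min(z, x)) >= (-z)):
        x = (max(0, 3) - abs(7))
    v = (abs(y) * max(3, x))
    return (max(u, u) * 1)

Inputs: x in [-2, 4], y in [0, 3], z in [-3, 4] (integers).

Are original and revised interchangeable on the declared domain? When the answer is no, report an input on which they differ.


Equivalent. Although `(((2 + -5) - min(z, x)) > (-z))` became `(((2 + -5) - min(z, x)) >= (-z))`, no input in the stated domain can expose it.
Sweeping the whole domain (224 inputs) finds no disagreement.
Spot check at x=4, y=1, z=-1 — original: v := -2 | u := -2 | (((2 * -1) == min(z, -1)) and ((x + u) < (3 + -5))): false | (((2 + -5) - min(z, x)) > (-z)): false | v := 4 | result -2. revised: v := -2 | u := -2 | (((2 * -1) == (-max((-z), (-(-1))))) and ((x + u) < (-(-(3 + -5))))): false | (((2 + -5) - min(z, x)) >= (-z)): false | v := 4 | result -2. Both give -2.
verdict: equivalent


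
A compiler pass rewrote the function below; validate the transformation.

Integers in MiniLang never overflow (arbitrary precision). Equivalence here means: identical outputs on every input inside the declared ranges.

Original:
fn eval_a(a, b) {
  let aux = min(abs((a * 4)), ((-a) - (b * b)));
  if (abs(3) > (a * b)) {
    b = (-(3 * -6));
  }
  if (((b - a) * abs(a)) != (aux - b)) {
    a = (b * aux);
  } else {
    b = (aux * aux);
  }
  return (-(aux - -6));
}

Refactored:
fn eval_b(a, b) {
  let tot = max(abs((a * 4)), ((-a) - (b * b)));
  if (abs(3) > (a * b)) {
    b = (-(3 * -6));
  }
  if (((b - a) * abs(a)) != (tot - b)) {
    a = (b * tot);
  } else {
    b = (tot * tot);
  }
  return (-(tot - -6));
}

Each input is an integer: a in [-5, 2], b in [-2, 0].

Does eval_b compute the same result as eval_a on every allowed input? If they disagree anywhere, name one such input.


Consider the input a=-5, b=-2.
eval_a: aux becomes 1; next (abs(3) > (a * b)) evaluates to false; next (((b - a) * abs(a)) != (aux - b)) evaluates to true; next a becomes -2; next final value -7
eval_b: tot becomes 20; next (abs(3) > (a * b)) evaluates to false; next (((b - a) * abs(a)) != (tot - b)) evaluates to true; next a becomes -40; next final value -26
-7 and -26 differ, so these are not the same function on this domain.
verdict: not equivalent; witness: a=-5, b=-2


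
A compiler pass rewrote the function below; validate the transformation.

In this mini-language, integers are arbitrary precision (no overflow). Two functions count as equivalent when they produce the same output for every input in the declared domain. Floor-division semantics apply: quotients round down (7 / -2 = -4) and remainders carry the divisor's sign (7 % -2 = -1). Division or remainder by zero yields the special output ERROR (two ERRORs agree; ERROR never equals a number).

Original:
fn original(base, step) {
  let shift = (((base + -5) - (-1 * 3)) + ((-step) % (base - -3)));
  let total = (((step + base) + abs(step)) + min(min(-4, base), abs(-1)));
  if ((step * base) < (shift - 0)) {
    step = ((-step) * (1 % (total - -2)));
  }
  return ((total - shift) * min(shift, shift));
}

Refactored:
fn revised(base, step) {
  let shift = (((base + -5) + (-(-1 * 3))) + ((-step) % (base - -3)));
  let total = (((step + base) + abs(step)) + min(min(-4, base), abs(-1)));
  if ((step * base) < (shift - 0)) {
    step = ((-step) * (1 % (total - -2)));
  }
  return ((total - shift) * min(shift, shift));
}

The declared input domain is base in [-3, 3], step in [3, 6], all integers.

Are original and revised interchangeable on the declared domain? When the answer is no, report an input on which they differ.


Side by side, the visible changes include: arithmetic usage differs.
One worked example (base=-1, step=5) — original: shift = -2; total = 5; ((step * base) < (shift - 0)) -> true; step = -5; return -14; revised: shift = -2; total = 5; ((step * base) < (shift - 0)) -> true; step = -5; return -14; agreement on -14.
Checked all 28 inputs in the declared domain: the outputs agree on every one.
verdict: equivalent


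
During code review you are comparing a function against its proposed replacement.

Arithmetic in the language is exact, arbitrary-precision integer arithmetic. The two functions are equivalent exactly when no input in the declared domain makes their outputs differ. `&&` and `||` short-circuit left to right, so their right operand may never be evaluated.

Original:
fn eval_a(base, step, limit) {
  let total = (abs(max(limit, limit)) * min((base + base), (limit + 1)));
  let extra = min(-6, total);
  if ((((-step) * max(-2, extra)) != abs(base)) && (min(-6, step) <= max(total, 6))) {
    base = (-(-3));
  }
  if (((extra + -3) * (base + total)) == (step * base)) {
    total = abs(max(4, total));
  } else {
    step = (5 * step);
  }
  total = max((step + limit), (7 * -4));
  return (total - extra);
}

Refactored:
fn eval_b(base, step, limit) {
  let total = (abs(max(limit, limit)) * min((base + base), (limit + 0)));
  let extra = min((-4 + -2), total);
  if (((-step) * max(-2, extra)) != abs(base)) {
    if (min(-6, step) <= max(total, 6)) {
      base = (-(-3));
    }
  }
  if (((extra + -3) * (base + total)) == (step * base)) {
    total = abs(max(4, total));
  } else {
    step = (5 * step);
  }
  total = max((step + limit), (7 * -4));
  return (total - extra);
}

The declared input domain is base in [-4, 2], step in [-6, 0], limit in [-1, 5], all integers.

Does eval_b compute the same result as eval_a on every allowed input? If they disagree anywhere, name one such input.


base=0, step=-6, limit=-1 yields -22 from eval_a but -1 from eval_b.
verdict: not equivalent; witness: base=0, step=-6, limit=-1


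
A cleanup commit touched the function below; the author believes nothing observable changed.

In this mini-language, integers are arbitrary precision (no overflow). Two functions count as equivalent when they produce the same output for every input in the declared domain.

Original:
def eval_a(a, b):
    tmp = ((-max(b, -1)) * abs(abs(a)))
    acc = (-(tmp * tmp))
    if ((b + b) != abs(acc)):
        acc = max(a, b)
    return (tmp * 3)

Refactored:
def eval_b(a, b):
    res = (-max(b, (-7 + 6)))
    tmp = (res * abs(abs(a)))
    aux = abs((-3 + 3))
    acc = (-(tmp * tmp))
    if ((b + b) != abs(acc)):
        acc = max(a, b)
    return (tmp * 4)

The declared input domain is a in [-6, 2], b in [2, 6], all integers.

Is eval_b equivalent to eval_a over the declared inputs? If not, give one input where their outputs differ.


a=-6, b=2 yields -36 from eval_a but -48 from eval_b.
verdict: not equivalent; witness: a=-6, b=2


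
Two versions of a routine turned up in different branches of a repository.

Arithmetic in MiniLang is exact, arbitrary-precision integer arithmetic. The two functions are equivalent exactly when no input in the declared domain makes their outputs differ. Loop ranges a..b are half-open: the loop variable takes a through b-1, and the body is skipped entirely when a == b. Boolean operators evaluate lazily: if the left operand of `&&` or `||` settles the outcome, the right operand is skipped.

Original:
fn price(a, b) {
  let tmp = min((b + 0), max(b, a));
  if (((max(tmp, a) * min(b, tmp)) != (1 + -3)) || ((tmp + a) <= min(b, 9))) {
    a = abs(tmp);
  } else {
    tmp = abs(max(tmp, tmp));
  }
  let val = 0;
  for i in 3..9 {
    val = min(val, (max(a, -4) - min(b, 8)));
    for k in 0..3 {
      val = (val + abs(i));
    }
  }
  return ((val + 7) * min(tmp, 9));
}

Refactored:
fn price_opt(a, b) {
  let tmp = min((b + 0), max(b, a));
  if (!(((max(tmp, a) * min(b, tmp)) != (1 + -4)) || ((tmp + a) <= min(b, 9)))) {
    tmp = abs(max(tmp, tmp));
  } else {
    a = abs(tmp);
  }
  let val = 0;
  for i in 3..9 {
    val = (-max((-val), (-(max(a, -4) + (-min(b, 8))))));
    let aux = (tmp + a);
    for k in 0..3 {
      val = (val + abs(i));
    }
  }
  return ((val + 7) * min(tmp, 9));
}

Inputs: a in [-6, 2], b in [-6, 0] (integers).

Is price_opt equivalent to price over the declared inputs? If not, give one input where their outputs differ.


Try a=1, b=-3.
price: tmp becomes -3; next (((max(tmp, a) * min(b, tmp)) != (1 + -3)) || ((tmp + a) <= min(b, 9))) evaluates to true; next a becomes 3; next val becomes 0; next at i=3:; next val becomes 0; next at k=0:; next val becomes 3; next at k=1:; next val becomes 6; next at k=2:; next val becomes 9; next at i=4:; next val becomes 6; next at k=0:; next val becomes 10; next at k=1:; next val becomes 14; next at k=2:; next val becomes 18; next at i=5:; next val becomes 6; next at k=0:; next val becomes 11; next at k=1:; next val becomes 16; next at k=2:; next val becomes 21; next at i=6:; next val becomes 6; next at k=0:; next val becomes 12; next at k=1:; next val becomes 18; next at k=2:; next val becomes 24; next at i=7:; next val becomes 6; next at k=0:; next val becomes 13; next at k=1:; next val becomes 20; next at k=2:; next val becomes 27; next at i=8:; next val becomes 6; next at k=0:; next val becomes 14; next at k=1:; next val becomes 22; next at k=2:; next val becomes 30; next final value -111
price_opt: tmp becomes -3; next (!(((max(tmp, a) * min(b, tmp)) != (1 + -4)) || ((tmp + a) <= min(b, 9)))) evaluates to true; next tmp becomes 3; next val becomes 0; next at i=3:; next val becomes 0; next aux becomes 4; next at k=0:; next val becomes 3; next at k=1:; next val becomes 6; next at k=2:; next val becomes 9; next at i=4:; next val becomes 4; next aux becomes 4; next at k=0:; next val becomes 8; next at k=1:; next val becomes 12; next at k=2:; next val becomes 16; next at i=5:; next val becomes 4; next aux becomes 4; next at k=0:; next val becomes 9; next at k=1:; next val becomes 14; next at k=2:; next val becomes 19; next at i=6:; next val becomes 4; next aux becomes 4; next at k=0:; next val becomes 10; next at k=1:; next val becomes 16; next at k=2:; next val becomes 22; next at i=7:; next val becomes 4; next aux becomes 4; next at k=0:; next val becomes 11; next at k=1:; next val becomes 18; next at k=2:; next val becomes 25; next at i=8:; next val becomes 4; next aux becomes 4; next at k=0:; next val becomes 12; next at k=1:; next val becomes 20; next at k=2:; next val becomes 28; next final value 105
-111 and 105 differ, so these are not the same function on this domain.
verdict: not equivalent; witness: a=1, b=-3


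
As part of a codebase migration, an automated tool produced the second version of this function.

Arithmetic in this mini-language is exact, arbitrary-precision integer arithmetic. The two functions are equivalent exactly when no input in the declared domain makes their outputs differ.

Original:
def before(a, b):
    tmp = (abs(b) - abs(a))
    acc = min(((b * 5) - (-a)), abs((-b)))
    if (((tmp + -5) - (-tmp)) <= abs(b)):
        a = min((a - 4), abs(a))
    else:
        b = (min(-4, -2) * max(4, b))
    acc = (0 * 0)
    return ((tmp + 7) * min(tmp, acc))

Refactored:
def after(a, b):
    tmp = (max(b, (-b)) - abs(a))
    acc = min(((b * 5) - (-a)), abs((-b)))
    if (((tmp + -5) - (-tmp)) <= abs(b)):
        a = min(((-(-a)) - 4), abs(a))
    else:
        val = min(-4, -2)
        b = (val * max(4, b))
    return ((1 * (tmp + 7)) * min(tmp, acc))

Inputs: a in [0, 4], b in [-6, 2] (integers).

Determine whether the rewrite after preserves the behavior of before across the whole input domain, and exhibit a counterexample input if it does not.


There is a counterexample at a=0, b=-6: 0 on one side, -390 on the other.
before: tmp := 6 | acc := -30 | (((tmp + -5) - (-tmp)) <= abs(b)): false | b := -16 | acc := 0 | result 0
after: tmp := 6 | acc := -30 | (((tmp + -5) - (-tmp)) <= abs(b)): false | val := -4 | b := -16 | result -390
verdict: not equivalent; witness: a=0, b=-6


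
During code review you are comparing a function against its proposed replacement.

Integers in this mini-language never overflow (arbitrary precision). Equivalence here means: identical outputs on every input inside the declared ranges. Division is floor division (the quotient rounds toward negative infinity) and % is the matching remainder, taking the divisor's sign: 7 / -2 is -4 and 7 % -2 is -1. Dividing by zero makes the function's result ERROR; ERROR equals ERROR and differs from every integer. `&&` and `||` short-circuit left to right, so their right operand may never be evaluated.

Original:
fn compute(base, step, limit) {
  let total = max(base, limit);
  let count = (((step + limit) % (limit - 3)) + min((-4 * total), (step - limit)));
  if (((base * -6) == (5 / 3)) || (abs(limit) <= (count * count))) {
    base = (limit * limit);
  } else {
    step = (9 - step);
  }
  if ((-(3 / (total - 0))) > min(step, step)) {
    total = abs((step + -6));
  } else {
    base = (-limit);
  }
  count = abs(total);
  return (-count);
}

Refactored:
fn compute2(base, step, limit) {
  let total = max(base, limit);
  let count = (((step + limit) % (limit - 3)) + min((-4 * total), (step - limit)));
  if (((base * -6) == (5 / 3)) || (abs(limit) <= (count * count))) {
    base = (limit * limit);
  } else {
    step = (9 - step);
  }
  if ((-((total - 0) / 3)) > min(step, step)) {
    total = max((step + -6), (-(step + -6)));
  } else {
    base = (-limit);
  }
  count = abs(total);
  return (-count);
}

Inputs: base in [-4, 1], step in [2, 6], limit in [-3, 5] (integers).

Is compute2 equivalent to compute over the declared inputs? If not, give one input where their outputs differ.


Not equivalent: base=-4, step=2, limit=0 separates them (ERROR vs 0).
compute: total=0, then count=-1, then (((base * -6) == (5 / 3)) || (abs(limit) <= (count * count))) is true, then base=0, then a zero divisor aborts: ERROR
compute2: total=0, then count=-1, then (((base * -6) == (5 / 3)) || (abs(limit) <= (count * count))) is true, then base=0, then ((-((total - 0) / 3)) > min(step, step)) is false, then base=0, then count=0, then returns 0
verdict: not equivalent; witness: base=-4, step=2, limit=0


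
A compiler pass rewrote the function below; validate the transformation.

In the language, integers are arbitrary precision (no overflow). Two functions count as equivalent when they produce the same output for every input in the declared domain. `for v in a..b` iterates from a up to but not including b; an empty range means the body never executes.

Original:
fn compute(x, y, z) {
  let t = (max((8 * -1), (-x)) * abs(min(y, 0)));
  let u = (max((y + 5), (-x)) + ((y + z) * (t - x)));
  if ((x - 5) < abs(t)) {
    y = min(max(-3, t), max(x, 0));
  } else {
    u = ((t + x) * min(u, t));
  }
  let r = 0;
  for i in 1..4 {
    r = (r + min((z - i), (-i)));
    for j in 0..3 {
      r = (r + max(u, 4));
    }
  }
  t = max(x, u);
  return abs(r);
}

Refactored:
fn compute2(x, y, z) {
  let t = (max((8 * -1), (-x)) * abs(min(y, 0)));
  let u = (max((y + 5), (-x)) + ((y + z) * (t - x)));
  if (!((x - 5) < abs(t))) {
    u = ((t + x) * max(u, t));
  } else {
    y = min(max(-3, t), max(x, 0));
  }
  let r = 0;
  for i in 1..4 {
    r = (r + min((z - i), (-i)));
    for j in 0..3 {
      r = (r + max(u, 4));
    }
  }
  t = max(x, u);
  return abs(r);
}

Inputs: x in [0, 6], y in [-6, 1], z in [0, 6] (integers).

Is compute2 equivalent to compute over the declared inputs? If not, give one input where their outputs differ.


Take x=5, y=0, z=0.
compute: t=0, then u=5, then ((x - 5) < abs(t)) is false, then u=0, then r=0, then (i=1), then r=-1, then (j=0), then r=3, then (j=1), then r=7, then (j=2), then r=11, then (i=2), then r=9, then (j=0), then r=13, then (j=1), then r=17, then (j=2), then r=21, then (i=3), then r=18, then (j=0), then r=22, then (j=1), then r=26, then (j=2), then r=30, then t=5, then returns 30
compute2: t=0, then u=5, then (!((x - 5) < abs(t))) is true, then u=25, then r=0, then (i=1), then r=-1, then (j=0), then r=24, then (j=1), then r=49, then (j=2), then r=74, then (i=2), then r=72, then (j=0), then r=97, then (j=1), then r=122, then (j=2), then r=147, then (i=3), then r=144, then (j=0), then r=169, then (j=1), then r=194, then (j=2), then r=219, then t=25, then returns 219
30 != 219, so the rewrite changes behavior.
verdict: not equivalent; witness: x=5, y=0, z=0


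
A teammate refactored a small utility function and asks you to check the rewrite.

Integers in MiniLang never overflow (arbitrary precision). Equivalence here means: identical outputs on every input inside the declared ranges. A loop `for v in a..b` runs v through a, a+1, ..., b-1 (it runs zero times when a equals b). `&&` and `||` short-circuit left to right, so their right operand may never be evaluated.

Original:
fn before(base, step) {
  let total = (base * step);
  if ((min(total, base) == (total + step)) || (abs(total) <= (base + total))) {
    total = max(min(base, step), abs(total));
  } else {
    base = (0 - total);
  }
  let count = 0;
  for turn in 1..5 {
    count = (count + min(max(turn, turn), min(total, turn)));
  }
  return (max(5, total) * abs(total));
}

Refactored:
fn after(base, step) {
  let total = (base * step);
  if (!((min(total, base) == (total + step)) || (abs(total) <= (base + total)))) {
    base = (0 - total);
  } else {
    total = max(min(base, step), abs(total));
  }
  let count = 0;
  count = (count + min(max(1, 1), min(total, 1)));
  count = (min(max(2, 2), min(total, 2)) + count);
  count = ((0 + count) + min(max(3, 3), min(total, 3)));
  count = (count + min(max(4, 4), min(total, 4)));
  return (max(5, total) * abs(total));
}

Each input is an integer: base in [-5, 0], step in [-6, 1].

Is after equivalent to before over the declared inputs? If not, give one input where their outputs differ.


Equivalent — the differences include statement counts differ; and boolean connective usage differs; and loop structure differs; and min/max/abs usage differs; and constant usage differs; and arithmetic usage differs; and local variable names differ, yet no declared input distinguishes the two.
Tracing base=-3, step=-1: before: total becomes 3; next ((min(total, base) == (total + step)) || (abs(total) <= (base + total))) evaluates to false; next base becomes -3; next count becomes 0; next at turn=1:; next count becomes 1; next at turn=2:; next count becomes 3; next at turn=3:; next count becomes 6; next at turn=4:; next count becomes 9; next final value 15 | after: total becomes 3; next (!((min(total, base) == (total + step)) || (abs(total) <= (base + total)))) evaluates to true; next base becomes -3; next count becomes 0; next count becomes 1; next count becomes 3; next count becomes 6; next count becomes 9; next final value 15 — matching result 15.
Across all 48 domain points the two functions coincide.
verdict: equivalent


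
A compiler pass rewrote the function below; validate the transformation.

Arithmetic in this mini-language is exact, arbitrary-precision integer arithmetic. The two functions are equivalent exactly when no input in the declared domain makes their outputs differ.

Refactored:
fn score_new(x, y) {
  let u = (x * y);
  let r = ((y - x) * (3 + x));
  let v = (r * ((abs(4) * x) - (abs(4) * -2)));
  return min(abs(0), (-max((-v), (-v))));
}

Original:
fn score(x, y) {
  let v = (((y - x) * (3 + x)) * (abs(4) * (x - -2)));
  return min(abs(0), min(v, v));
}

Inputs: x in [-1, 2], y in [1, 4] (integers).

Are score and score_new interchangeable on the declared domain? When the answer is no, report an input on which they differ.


Comparing the listings, the differences include: arithmetic usage differs; also local variable names differ; also constant usage differs; also min/max/abs usage differs; also statement counts differ.
Spot check at x=-1, y=2 — score: v = 24; return 0. score_new: u = -2; r = 6; v = 24; return 0. Both give 0.
An exhaustive pass over the 16 declared inputs shows identical outputs.
verdict: equivalent


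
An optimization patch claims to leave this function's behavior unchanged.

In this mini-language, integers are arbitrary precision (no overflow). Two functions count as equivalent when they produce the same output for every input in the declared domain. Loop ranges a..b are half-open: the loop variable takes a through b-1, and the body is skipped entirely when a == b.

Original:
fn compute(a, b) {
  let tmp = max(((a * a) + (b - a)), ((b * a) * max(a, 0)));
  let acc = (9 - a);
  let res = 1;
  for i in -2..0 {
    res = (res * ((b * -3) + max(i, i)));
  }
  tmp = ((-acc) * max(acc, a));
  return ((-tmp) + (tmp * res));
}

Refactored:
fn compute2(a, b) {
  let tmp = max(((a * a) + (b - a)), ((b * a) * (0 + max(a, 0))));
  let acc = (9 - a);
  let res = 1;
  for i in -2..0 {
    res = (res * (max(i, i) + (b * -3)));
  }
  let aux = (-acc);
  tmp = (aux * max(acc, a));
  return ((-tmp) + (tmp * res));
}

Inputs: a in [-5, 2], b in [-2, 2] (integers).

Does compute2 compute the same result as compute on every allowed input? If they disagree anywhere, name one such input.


Behavior is preserved: although local variable names differ, and constant usage differs, and statement counts differ, and arithmetic usage differs, the outputs never diverge.
Tracing a=-5, b=1: compute: tmp becomes 31; next acc becomes 14; next res becomes 1; next at i=-2:; next res becomes -5; next at i=-1:; next res becomes 20; next tmp becomes -196; next final value -3724 | compute2: tmp becomes 31; next acc becomes 14; next res becomes 1; next at i=-2:; next res becomes -5; next at i=-1:; next res becomes 20; next aux becomes -14; next tmp becomes -196; next final value -3724 — matching result -3724.
Every one of the 40 inputs gives matching results.
verdict: equivalent


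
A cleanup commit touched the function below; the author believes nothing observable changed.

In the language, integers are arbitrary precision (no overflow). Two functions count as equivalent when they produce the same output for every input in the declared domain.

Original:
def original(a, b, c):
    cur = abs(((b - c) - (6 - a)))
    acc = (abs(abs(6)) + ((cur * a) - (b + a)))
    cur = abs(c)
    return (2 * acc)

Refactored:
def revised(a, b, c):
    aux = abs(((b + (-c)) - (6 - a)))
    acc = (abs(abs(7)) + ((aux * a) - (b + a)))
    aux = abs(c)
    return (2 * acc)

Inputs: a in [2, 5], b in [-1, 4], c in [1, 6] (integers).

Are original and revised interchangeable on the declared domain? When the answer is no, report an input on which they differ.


There is a counterexample at a=2, b=-1, c=1: 34 on one side, 36 on the other.
original: cur=6, then acc=17, then cur=1, then returns 34
revised: aux=6, then acc=18, then aux=1, then returns 36
verdict: not equivalent; witness: a=2, b=-1, c=1


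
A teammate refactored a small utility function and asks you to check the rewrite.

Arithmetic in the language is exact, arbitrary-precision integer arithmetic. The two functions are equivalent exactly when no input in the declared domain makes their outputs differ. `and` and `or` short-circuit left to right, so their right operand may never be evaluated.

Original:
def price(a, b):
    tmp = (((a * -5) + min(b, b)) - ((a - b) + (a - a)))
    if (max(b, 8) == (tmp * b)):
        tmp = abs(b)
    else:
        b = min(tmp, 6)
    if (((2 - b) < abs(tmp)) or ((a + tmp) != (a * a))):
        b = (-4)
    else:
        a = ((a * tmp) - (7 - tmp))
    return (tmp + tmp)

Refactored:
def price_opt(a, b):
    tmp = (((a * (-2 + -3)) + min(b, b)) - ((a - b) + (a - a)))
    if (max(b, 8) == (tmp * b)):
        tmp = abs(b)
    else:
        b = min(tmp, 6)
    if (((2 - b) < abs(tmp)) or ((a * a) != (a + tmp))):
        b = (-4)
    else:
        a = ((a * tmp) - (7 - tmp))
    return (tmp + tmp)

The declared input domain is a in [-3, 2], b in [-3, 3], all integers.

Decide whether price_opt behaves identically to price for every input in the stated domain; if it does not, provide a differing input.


Equivalent — the differences include arithmetic usage differs; and constant usage differs, yet no declared input distinguishes the two.
Tracing a=-2, b=-3: price: tmp := 6 | (max(b, 8) == (tmp * b)): false | b := 6 | (((2 - b) < abs(tmp)) or ((a + tmp) != (a * a))): true | b := -4 | result 12 | price_opt: tmp := 6 | (max(b, 8) == (tmp * b)): false | b := 6 | (((2 - b) < abs(tmp)) or ((a * a) != (a + tmp))): true | b := -4 | result 12 — matching result 12.
Across all 42 domain points the two functions coincide.
verdict: equivalent


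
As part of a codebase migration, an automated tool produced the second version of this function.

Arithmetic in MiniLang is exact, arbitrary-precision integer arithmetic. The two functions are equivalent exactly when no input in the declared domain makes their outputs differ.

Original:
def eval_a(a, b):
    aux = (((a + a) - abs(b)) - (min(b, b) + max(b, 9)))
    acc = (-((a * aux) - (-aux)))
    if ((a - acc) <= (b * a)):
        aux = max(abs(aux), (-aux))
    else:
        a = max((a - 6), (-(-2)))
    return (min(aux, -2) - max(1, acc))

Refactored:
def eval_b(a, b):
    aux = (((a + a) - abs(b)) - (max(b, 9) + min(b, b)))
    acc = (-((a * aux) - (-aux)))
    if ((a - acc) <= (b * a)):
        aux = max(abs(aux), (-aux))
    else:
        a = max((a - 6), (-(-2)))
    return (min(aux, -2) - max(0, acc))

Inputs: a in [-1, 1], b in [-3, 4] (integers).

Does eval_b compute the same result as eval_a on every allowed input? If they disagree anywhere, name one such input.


Evaluate both at a=-1, b=-3.
eval_a: aux := -11 | acc := 0 | ((a - acc) <= (b * a)): true | aux := 11 | result -3
eval_b: aux := -11 | acc := 0 | ((a - acc) <= (b * a)): true | aux := 11 | result -2
-3 and -2 differ, so these are not the same function on this domain.
verdict: not equivalent; witness: a=-1, b=-3


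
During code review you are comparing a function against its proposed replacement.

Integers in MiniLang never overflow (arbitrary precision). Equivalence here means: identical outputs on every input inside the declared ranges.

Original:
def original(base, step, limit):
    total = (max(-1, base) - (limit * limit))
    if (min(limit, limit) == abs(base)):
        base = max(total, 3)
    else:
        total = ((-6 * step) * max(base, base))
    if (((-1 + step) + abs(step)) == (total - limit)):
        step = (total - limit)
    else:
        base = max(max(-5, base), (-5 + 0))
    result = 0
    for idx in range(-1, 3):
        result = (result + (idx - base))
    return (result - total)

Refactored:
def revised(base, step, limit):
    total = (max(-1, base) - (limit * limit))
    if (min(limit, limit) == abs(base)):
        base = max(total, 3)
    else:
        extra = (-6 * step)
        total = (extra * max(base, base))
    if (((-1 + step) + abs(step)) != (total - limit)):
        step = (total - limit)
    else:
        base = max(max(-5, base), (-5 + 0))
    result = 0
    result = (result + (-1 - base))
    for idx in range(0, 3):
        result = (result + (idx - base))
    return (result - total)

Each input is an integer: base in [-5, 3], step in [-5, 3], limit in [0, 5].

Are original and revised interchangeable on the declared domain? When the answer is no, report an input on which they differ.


Equivalent. The edit looks behavioral (`(((-1 + step) + abs(step)) == (total - limit))` became `(((-1 + step) + abs(step)) != (total - limit))`), but over these ranges it never changes the outcome.
Sweeping the whole domain (486 inputs) finds no disagreement.
As a probe, take base=2, step=-1, limit=1: original runs total becomes 1; next (min(limit, limit) == abs(base)) evaluates to false; next total becomes 12; next (((-1 + step) + abs(step)) == (total - limit)) evaluates to false; next base becomes 2; next result becomes 0; next at idx=-1:; next result becomes -3; next at idx=0:; next result becomes -5; next at idx=1:; next result becomes -6; next at idx=2:; next result becomes -6; next final value -18; revised runs total becomes 1; next (min(limit, limit) == abs(base)) evaluates to false; next extra becomes 6; next total becomes 12; next (((-1 + step) + abs(step)) != (total - limit)) evaluates to true; next step becomes 11; next result becomes 0; next result becomes -3; next at idx=0:; next result becomes -5; next at idx=1:; next result becomes -6; next at idx=2:; next result becomes -6; next final value -18; both end at -18.
verdict: equivalent


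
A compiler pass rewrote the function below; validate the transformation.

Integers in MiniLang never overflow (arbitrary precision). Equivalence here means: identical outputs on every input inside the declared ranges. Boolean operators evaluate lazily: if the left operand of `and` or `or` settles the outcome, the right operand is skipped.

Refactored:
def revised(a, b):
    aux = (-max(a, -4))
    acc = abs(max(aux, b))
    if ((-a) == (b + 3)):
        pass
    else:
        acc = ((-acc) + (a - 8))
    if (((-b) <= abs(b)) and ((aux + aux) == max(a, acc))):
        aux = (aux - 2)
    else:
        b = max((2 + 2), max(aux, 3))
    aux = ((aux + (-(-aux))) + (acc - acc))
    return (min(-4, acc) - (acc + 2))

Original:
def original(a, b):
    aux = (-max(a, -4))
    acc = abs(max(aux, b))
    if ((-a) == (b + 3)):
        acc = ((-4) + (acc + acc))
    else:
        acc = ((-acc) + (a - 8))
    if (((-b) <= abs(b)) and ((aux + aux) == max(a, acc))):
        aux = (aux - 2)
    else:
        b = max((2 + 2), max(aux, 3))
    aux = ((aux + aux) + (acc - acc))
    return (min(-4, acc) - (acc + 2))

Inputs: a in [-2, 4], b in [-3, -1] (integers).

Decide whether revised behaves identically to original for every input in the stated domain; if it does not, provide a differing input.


Not equivalent: a=-2, b=-1 separates them (-6 vs -8).
original: aux becomes 2; next acc becomes 2; next ((-a) == (b + 3)) evaluates to true; next acc becomes 0; next (((-b) <= abs(b)) and ((aux + aux) == max(a, acc))) evaluates to false; next b becomes 4; next aux becomes 4; next final value -6
revised: aux becomes 2; next acc becomes 2; next ((-a) == (b + 3)) evaluates to true; next (((-b) <= abs(b)) and ((aux + aux) == max(a, acc))) evaluates to false; next b becomes 4; next aux becomes 4; next final value -8
verdict: not equivalent; witness: a=-2, b=-1


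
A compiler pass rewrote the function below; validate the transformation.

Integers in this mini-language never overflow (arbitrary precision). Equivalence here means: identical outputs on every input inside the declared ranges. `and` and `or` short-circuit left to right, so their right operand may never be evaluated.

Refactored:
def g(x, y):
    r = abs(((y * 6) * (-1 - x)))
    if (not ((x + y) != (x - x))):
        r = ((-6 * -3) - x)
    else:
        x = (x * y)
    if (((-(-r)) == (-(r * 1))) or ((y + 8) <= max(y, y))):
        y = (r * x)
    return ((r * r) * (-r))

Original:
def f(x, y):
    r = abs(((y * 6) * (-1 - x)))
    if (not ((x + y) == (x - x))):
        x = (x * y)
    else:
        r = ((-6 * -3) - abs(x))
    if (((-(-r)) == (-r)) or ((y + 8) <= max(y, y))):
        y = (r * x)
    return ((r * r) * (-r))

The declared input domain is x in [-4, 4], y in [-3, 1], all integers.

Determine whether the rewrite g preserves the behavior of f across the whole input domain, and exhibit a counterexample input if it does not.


Not equivalent: x=-1, y=1 separates them (-4913 vs -6859).
f: r becomes 0; next (not ((x + y) == (x - x))) evaluates to false; next r becomes 17; next (((-(-r)) == (-r)) or ((y + 8) <= max(y, y))) evaluates to false; next final value -4913
g: r becomes 0; next (not ((x + y) != (x - x))) evaluates to true; next r becomes 19; next (((-(-r)) == (-(r * 1))) or ((y + 8) <= max(y, y))) evaluates to false; next final value -6859
verdict: not equivalent; witness: x=-1, y=1


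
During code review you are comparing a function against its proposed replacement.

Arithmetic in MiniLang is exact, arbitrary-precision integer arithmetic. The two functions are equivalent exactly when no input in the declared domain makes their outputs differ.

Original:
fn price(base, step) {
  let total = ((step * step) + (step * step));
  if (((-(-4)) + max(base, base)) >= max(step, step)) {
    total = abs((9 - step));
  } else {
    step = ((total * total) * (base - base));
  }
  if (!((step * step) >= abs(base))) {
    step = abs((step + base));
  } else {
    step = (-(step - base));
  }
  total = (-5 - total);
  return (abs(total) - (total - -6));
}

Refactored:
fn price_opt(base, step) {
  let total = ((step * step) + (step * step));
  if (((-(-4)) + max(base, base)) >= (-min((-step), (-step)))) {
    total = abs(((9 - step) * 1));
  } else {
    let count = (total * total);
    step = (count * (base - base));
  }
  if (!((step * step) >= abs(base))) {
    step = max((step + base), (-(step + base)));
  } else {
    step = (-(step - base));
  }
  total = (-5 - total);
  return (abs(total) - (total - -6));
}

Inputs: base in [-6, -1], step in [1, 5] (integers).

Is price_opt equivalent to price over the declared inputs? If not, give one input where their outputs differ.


The two are interchangeable: arithmetic usage differs, statement counts differ, min/max/abs usage differs, constant usage differs, local variable names differ, and every declared input agrees.
One worked example (base=-4, step=5) — price: total := 50 | (((-(-4)) + max(base, base)) >= max(step, step)): false | step := 0 | (!((step * step) >= abs(base))): true | step := 4 | total := -55 | result 104; price_opt: total := 50 | (((-(-4)) + max(base, base)) >= (-min((-step), (-step)))): false | count := 2500 | step := 0 | (!((step * step) >= abs(base))): true | step := 4 | total := -55 | result 104; agreement on 104.
Every one of the 30 inputs gives matching results.
verdict: equivalent


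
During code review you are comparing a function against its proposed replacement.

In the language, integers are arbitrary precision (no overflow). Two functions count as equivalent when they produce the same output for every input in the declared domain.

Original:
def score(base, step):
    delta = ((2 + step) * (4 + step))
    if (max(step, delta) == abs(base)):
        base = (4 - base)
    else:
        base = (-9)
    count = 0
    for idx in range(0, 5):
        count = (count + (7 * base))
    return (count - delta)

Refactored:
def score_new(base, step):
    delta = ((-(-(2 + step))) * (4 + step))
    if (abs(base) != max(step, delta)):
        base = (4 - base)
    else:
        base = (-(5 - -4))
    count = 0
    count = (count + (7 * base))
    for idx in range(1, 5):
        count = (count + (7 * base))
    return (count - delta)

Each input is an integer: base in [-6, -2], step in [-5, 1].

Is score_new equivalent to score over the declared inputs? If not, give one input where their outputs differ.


Consider the input base=-6, step=-5.
score: delta becomes 3; next (max(step, delta) == abs(base)) evaluates to false; next base becomes -9; next count becomes 0; next at idx=0:; next count becomes -63; next at idx=1:; next count becomes -126; next at idx=2:; next count becomes -189; next at idx=3:; next count becomes -252; next at idx=4:; next count becomes -315; next final value -318
score_new: delta becomes 3; next (abs(base) != max(step, delta)) evaluates to true; next base becomes 10; next count becomes 0; next count becomes 70; next at idx=1:; next count becomes 140; next at idx=2:; next count becomes 210; next at idx=3:; next count becomes 280; next at idx=4:; next count becomes 350; next final value 347
-318 against 347: the behavior changed.
verdict: not equivalent; witness: base=-6, step=-5


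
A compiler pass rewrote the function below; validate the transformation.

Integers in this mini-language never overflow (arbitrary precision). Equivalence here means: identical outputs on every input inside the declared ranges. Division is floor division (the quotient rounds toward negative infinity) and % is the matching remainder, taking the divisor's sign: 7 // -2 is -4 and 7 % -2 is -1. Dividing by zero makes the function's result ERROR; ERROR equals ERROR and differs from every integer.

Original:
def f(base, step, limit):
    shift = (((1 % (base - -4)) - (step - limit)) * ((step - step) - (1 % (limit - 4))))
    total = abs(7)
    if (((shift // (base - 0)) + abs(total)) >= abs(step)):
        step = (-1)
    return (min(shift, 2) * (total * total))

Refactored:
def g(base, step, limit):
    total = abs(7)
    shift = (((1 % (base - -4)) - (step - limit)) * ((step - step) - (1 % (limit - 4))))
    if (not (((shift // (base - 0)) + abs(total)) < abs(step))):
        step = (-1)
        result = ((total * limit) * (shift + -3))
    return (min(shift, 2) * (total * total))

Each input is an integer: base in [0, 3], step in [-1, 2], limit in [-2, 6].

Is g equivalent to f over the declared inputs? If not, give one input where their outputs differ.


Although arithmetic usage differs, plus comparison usage differs, plus constant usage differs, plus local variable names differ, plus statement counts differ, plus boolean connective usage differs, 144/144 inputs agree.
verdict: equivalent
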